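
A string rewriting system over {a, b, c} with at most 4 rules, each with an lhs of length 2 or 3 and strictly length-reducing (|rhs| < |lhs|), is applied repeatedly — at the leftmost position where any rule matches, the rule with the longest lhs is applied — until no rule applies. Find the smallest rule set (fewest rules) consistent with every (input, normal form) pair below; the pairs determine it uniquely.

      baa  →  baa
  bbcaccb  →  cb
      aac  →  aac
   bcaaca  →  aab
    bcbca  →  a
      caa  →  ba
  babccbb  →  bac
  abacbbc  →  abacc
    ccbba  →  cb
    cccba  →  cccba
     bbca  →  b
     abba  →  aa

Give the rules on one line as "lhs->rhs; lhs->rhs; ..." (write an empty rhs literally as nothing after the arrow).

bb->; bc->; ca->b

  | baa
  | bbcaccb => caccb => bccb => cb
  | aac
  | bcaaca => aaca => aab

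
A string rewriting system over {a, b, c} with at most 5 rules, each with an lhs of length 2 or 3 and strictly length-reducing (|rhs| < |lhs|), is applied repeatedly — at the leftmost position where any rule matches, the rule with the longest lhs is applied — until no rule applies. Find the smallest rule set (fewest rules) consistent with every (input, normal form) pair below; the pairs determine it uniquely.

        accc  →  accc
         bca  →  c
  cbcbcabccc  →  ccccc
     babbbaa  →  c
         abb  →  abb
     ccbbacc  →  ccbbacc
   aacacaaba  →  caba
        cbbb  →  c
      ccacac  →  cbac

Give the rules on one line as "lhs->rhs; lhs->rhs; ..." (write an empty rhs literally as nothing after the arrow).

aa->c; bbb->; bc->a; cac->b

  | accc
  | bca => aa => c
  | cbcbcabccc => cabcabccc => caaabccc => ccabccc => ccaacc => ccccc
  | babbbaa => baaa => bca => aa => c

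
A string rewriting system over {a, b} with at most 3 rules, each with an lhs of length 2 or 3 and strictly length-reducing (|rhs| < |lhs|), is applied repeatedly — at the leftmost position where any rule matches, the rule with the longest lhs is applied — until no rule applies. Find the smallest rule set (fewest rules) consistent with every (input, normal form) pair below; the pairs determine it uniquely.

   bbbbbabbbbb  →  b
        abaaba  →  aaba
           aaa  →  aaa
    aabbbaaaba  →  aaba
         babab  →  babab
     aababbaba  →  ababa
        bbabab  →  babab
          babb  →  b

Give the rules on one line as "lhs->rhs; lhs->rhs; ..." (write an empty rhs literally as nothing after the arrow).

abb->b; baa->a; bb->b

  | bbbbbabbbbb => bbbbabbbbb => bbbabbbbb => bbabbbbb => babbbbb => bbbbb => bbbb => bbb => bb => b
  | abaaba => aaba
  | aaa
  | aabbbaaaba => abbaaaba => baaaba => aaba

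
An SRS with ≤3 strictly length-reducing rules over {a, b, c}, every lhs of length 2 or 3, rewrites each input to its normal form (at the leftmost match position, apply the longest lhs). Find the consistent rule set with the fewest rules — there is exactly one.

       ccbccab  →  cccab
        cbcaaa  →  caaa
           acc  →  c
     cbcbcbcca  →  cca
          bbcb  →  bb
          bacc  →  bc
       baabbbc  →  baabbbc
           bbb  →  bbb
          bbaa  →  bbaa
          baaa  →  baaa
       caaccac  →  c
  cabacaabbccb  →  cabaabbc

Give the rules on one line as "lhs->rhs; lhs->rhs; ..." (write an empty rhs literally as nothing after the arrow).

  | ccbccab => cccab
  | cbcaaa => caaa
  | acc => c
  | cbcbcbcca => cbcbcca => cbcca => cca

ac->; cb->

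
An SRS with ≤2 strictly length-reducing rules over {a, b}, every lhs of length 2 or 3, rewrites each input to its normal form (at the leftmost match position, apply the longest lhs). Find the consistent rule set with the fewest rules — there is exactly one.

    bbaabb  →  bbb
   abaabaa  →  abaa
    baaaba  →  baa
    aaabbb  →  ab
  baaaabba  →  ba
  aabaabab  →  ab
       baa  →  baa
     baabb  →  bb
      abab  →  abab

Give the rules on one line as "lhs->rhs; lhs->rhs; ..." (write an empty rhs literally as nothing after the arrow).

aab->; abb->ab

  | bbaabb => bbb
  | abaabaa => abaa
  | baaaba => baa
  | aaabbb => abb => ab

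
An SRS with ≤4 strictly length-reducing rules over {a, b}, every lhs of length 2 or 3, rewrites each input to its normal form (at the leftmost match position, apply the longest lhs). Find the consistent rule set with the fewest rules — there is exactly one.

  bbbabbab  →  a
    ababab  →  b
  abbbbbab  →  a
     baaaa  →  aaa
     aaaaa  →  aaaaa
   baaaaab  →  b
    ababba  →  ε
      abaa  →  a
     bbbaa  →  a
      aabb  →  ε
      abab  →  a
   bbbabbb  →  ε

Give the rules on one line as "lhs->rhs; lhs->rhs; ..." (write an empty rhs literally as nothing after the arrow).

ab->b; ba->; bab->a; bb->

  | bbbabbab => babbab => abab => bab => a
  | ababab => babab => aab => ab => b
  | abbbbbab => bbbbbab => bbbab => bab => a
  | baaaa => aaa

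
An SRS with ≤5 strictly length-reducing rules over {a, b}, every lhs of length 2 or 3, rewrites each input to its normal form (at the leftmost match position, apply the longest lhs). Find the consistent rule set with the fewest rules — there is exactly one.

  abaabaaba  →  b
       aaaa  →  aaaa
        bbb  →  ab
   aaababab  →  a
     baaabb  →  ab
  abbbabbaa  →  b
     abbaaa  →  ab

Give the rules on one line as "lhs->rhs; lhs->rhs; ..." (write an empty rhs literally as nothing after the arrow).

  | abaabaaba => baabaaba => abbaaba => ababa => baba => bba => b
  | aaaa
  | bbb => ab
  | aaababab => aababab => ababab => babab => bbab => bb => a

aba->ba; baa->ab; bb->a; bba->b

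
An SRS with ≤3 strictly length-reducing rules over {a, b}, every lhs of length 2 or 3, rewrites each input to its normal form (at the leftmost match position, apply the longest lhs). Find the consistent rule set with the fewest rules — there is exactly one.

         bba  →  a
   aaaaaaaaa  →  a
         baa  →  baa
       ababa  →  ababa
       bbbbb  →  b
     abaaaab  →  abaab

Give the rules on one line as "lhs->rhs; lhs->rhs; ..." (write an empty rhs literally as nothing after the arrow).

  | bba => a
  | aaaaaaaaa => aaaaaaa => aaaaa => aaa => a
  | baa
  | ababa

aaa->a; bb->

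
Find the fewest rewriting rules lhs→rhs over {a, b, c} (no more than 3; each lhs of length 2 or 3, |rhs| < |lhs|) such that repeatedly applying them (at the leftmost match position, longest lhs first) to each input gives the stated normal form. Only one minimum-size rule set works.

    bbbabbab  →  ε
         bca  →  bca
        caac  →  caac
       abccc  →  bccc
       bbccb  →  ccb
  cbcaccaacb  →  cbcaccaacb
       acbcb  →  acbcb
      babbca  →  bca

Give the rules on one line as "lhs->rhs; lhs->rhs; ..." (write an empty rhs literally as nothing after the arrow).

ab->b; bb->

  | bbbabbab => babbab => bbbab => bab => bb => ε
  | bca
  | caac
  | abccc => bccc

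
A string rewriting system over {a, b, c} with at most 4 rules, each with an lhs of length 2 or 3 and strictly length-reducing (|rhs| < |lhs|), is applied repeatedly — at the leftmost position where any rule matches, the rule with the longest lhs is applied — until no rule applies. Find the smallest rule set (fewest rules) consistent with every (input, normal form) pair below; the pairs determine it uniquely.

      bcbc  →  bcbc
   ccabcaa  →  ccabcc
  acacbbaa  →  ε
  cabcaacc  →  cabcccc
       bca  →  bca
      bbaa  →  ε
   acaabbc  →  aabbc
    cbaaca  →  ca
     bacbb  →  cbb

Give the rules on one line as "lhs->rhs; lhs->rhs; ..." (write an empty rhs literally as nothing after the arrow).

  | bcbc
  | ccabcaa => ccabcc
  | acacbbaa => acbbaa => bbaa => ba => ε
  | cabcaacc => cabcccc

ac->; ba->; caa->cc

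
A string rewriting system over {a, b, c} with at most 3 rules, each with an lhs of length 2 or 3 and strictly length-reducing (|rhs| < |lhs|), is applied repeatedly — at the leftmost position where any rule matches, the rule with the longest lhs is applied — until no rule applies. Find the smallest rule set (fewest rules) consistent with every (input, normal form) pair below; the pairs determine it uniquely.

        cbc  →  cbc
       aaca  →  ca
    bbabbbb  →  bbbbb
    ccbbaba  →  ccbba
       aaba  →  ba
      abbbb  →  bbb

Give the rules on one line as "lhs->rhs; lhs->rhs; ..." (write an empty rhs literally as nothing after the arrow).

aa->; ab->

  | cbc
  | aaca => ca
  | bbabbbb => bbbbb
  | ccbbaba => ccbba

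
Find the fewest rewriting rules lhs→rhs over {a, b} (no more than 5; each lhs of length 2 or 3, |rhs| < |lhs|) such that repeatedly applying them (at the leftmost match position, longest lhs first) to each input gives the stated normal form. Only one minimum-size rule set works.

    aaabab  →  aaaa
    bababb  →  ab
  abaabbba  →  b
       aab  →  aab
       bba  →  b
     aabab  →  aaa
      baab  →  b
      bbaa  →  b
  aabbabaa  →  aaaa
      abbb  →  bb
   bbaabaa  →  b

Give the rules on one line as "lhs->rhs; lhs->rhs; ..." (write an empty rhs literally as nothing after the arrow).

  | aaabab => aaaa
  | bababb => aabb => ab
  | abaabbba => abbba => bba => b
  | aab

abb->b; ba->; baa->; bab->a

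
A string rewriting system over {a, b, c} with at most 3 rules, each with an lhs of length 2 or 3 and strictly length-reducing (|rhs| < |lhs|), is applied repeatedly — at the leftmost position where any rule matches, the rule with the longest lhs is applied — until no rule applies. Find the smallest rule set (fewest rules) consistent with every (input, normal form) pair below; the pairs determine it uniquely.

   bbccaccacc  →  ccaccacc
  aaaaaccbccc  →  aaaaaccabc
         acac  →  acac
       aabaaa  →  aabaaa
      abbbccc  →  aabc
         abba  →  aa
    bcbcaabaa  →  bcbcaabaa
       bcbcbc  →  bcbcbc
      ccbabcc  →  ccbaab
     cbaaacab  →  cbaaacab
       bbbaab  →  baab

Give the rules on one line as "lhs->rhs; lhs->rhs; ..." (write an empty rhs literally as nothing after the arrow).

bb->; bcc->ab

  | bbccaccacc => ccaccacc
  | aaaaaccbccc => aaaaaccabc
  | acac
  | aabaaa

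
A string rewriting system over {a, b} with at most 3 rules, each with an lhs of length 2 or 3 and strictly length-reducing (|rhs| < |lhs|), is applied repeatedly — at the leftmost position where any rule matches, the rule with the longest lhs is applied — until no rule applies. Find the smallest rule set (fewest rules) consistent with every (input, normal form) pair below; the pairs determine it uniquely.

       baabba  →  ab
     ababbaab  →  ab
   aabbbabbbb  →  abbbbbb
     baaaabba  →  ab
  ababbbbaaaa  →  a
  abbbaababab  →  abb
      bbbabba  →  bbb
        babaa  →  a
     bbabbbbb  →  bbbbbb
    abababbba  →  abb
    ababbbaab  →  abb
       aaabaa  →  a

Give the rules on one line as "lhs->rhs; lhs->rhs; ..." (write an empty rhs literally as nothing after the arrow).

  | baabba => abba => ab
  | ababbaab => abbaab => abab => ab
  | aabbbabbbb => abbbabbbb => abbbbbb
  | baaaabba => aaabba => aabba => abba => ab

aa->a; ba->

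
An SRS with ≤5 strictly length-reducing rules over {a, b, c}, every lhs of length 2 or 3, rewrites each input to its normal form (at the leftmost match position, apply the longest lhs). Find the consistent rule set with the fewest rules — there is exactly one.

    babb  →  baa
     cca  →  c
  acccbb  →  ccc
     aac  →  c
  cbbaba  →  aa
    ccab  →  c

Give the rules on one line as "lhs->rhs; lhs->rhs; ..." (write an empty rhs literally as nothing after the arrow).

  | babb => baa
  | cca => cb => c
  | acccbb => cccbb => cccb => ccc
  | aac => ac => c

ac->c; bb->a; ca->b; cb->c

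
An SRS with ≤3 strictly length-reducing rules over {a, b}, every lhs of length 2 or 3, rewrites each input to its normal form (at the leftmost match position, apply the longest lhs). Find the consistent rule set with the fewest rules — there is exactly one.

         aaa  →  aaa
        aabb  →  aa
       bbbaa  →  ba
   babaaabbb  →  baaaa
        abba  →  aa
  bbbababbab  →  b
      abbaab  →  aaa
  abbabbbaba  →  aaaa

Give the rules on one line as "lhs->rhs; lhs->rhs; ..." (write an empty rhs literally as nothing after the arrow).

ab->a; bba->

  | aaa
  | aabb => aab => aa
  | bbbaa => ba
  | babaaabbb => baaaabbb => baaaabb => baaaab => baaaa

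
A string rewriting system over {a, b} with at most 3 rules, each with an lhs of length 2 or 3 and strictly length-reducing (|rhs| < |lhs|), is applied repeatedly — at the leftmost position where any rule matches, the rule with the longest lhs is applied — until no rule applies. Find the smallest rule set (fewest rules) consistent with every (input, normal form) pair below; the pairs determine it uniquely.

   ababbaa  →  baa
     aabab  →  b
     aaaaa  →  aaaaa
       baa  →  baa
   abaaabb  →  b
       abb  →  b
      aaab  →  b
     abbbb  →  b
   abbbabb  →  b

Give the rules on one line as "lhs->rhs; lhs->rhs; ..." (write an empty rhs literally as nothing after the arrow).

  | ababbaa => babbaa => bbbaa => bbaa => baa
  | aabab => abab => bab => bb => b
  | aaaaa
  | baa

ab->b; bb->b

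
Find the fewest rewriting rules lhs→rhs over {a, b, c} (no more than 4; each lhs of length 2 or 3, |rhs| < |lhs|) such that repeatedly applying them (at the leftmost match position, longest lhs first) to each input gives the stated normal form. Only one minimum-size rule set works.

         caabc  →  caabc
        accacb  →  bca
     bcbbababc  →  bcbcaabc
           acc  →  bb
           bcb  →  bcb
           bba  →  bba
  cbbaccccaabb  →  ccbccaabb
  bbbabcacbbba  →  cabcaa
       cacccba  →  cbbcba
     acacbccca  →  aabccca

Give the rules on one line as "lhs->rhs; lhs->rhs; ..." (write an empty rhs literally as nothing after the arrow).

ac->a; acc->bb; bab->ca; bbb->c

  | caabc
  | accacb => bbacb => bbab => bca
  | bcbbababc => bcbcaabc
  | acc => bb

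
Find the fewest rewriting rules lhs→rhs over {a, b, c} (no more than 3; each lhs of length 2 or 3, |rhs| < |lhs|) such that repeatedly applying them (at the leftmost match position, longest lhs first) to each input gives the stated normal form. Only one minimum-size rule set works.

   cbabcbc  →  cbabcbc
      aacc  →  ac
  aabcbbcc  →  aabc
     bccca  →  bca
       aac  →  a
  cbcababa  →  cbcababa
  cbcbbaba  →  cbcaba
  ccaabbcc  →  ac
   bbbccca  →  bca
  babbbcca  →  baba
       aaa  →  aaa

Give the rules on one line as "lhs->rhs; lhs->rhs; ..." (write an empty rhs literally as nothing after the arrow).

aac->a; bb->; cc->

  | cbabcbc
  | aacc => ac
  | aabcbbcc => aabccc => aabc
  | bccca => bca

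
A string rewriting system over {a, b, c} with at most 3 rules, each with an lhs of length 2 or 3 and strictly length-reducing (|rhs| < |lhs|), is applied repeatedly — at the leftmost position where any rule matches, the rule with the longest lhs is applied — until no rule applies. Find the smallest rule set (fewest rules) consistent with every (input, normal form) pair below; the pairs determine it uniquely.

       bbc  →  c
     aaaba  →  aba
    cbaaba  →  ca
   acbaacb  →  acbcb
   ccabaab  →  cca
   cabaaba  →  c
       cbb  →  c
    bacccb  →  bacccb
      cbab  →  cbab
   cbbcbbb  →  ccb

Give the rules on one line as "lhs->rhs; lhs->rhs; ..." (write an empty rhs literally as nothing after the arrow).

aa->; bb->

  | bbc => c
  | aaaba => aba
  | cbaaba => cbba => ca
  | acbaacb => acbcb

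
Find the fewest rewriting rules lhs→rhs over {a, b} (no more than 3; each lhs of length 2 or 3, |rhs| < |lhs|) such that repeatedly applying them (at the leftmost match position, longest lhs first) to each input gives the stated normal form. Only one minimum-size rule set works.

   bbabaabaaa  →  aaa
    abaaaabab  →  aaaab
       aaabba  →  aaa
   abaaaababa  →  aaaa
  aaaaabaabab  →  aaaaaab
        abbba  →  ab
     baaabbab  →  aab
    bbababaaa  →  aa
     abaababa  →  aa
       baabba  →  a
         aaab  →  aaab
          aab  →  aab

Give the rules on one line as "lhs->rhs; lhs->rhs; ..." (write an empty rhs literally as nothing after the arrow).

ba->; bba->

  | bbabaabaaa => baabaaa => abaaa => aaa
  | abaaaabab => aaaabab => aaaab
  | aaabba => aaa
  | abaaaababa => aaaababa => aaaaba => aaaa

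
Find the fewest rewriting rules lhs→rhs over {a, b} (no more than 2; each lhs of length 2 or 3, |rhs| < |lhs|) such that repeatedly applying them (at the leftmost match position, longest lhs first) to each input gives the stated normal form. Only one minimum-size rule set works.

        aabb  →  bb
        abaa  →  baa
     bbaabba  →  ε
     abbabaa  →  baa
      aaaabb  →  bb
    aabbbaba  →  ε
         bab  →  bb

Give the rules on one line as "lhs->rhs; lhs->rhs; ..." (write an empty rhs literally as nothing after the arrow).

  | aabb => abb => bb
  | abaa => baa
  | bbaabba => abba => bba => ε
  | abbabaa => bbabaa => baa

ab->b; bba->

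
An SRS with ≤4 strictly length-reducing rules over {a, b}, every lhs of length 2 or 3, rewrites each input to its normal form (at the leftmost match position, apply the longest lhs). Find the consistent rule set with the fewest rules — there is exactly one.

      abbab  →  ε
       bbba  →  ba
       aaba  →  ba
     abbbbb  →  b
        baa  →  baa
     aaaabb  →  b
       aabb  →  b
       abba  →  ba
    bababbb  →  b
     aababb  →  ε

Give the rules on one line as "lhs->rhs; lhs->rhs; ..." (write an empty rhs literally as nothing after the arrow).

  | abbab => abab => bab => bb => ε
  | bbba => ba
  | aaba => aba => ba
  | abbbbb => abbbb => abbb => abb => ab => b

ab->b; abb->ab; bb->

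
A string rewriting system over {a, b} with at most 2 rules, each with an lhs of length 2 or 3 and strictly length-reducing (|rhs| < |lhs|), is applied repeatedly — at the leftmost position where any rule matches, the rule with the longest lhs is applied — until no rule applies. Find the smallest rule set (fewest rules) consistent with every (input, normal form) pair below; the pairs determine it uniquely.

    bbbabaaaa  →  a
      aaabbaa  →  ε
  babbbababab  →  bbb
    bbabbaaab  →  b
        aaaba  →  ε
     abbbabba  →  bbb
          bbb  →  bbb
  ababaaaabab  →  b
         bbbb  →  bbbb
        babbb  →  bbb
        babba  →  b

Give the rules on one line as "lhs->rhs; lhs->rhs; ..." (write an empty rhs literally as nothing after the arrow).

ab->b; ba->

  | bbbabaaaa => bbbaaaa => bbaaa => baa => a
  | aaabbaa => aabbaa => abbaa => bbaa => ba => ε
  | babbbababab => bbbababab => bbbabab => bbbab => bbb
  | bbabbaaab => bbbaaab => bbaab => bab => b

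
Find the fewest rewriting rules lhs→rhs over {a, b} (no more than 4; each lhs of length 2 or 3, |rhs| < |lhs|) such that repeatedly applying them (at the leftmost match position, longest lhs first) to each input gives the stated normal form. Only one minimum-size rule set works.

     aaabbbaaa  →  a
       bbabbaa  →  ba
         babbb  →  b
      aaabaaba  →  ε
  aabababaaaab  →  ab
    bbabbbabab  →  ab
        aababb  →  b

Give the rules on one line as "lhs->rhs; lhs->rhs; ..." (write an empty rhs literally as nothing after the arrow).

aa->a; aba->; bab->; bb->b

  | aaabbbaaa => aabbbaaa => abbbaaa => abbaaa => abaaa => aa => a
  | bbabbaa => babbaa => baa => ba
  | babbb => bb => b
  | aaabaaba => aabaaba => abaaba => aba => ε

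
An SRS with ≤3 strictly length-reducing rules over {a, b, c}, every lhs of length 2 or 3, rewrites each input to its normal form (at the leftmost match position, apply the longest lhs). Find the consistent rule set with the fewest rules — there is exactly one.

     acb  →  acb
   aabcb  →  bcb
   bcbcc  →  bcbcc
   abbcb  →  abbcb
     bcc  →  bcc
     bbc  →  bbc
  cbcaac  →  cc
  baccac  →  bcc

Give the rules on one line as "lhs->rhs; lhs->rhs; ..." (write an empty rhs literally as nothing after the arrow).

aa->; bca->a; cca->ac

  | acb
  | aabcb => bcb
  | bcbcc
  | abbcb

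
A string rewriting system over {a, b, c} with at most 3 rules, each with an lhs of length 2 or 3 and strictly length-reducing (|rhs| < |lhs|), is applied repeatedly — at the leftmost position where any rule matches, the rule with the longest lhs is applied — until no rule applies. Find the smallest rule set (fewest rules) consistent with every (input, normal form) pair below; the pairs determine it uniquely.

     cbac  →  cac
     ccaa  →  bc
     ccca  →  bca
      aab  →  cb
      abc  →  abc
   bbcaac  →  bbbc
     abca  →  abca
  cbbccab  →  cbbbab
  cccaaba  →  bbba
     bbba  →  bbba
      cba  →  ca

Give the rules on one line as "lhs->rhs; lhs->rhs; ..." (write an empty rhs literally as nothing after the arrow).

  | cbac => cac
  | ccaa => baa => bc
  | ccca => bca
  | aab => cb

aa->c; cba->ca; cc->b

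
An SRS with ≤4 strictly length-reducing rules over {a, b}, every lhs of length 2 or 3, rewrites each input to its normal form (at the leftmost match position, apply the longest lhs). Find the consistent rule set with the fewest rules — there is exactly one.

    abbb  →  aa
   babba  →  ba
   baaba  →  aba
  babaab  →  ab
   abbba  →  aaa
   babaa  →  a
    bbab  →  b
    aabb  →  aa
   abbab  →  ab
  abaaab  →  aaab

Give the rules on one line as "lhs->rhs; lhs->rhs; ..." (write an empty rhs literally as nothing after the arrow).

  | abbb => aa
  | babba => ba
  | baaba => aba
  | babaab => baab => ab

baa->a; bb->; bba->; bbb->a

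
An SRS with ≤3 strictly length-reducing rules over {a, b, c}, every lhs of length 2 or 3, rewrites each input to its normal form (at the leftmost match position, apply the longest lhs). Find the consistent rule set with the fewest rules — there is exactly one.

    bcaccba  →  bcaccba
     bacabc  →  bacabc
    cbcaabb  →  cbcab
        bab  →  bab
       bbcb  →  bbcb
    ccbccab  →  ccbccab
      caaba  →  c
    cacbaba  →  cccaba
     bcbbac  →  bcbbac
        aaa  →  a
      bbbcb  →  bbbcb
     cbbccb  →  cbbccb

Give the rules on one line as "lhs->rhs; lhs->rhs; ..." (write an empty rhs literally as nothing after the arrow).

  | bcaccba
  | bacabc
  | cbcaabb => cbcab
  | bab

aa->; aab->a; acb->cc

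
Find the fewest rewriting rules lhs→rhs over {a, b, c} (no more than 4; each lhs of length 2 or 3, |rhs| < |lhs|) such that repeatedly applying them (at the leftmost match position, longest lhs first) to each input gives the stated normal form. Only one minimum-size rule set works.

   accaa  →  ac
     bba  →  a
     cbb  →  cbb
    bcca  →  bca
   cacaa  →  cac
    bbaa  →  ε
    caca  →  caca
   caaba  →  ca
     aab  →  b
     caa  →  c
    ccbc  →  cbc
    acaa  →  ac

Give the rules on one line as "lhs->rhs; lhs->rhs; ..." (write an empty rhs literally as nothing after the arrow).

  | accaa => acaa => ac
  | bba => ba => a
  | cbb
  | bcca => bca

aa->; ba->a; cc->c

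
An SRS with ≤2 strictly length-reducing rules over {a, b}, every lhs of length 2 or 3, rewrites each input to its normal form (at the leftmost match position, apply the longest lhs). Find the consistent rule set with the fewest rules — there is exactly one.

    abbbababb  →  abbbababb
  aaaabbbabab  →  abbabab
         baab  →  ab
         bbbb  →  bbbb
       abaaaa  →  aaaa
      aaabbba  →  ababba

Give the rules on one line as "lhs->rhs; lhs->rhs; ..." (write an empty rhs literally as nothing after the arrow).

  | abbbababb
  | aaaabbbabab => aababbabab => baabbabab => abbabab
  | baab => ab
  | bbbb

aab->ba; baa->a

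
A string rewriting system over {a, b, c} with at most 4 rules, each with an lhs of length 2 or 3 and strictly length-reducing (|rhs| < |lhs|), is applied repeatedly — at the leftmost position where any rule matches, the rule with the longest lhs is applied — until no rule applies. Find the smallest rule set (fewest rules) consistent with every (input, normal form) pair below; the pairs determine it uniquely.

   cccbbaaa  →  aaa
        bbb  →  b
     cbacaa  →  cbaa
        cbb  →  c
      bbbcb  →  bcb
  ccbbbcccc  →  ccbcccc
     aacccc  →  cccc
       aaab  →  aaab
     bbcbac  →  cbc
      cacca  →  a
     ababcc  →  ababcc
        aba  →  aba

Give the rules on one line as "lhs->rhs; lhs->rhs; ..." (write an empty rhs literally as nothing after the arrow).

  | cccbbaaa => cccaaa => ccaaa => caaa => aaa
  | bbb => b
  | cbacaa => cbcaa => cbaa
  | cbb => c

ac->c; bb->; ca->a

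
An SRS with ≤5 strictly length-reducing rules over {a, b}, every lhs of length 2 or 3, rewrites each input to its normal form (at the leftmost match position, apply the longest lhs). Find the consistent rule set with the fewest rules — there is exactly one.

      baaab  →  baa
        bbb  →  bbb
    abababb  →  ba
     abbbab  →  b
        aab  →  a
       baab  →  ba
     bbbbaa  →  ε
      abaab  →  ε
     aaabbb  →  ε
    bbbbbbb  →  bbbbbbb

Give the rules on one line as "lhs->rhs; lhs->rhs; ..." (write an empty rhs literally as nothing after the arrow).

  | baaab => baa
  | bbb
  | abababb => babb => bab => ba
  | abbbab => bbab => b

ab->; aba->; bab->ba; bba->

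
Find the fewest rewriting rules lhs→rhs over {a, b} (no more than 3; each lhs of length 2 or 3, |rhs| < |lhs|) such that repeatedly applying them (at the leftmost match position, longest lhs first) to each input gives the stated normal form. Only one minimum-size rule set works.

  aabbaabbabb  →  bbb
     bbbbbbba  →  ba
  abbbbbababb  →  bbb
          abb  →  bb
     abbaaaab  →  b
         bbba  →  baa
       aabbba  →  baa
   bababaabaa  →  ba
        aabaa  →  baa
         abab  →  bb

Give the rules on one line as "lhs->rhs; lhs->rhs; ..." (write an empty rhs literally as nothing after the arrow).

aaa->ba; ab->b; bba->aa

  | aabbaabbabb => abbaabbabb => bbaabbabb => aaabbabb => babbabb => bbbabb => baabb => babb => bbb
  | bbbbbbba => bbbbbaa => bbbaaa => baaaa => bbaa => aaa => ba
  | abbbbbababb => bbbbbababb => bbbaababb => baaababb => bbababb => aababb => ababb => babb => bbb
  | abb => bb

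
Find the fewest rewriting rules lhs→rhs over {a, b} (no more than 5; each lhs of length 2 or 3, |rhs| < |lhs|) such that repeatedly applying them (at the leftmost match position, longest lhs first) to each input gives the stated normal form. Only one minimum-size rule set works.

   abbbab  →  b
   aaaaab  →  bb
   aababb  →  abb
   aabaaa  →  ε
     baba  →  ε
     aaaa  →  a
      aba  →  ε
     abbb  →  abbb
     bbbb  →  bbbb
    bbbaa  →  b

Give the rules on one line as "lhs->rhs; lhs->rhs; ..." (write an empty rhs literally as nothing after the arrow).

aa->b; aaa->; aba->; ba->a

  | abbbab => abbab => abab => b
  | aaaaab => aab => bb
  | aababb => bbabb => babb => abb
  | aabaaa => bbaaa => baaa => aaa => ε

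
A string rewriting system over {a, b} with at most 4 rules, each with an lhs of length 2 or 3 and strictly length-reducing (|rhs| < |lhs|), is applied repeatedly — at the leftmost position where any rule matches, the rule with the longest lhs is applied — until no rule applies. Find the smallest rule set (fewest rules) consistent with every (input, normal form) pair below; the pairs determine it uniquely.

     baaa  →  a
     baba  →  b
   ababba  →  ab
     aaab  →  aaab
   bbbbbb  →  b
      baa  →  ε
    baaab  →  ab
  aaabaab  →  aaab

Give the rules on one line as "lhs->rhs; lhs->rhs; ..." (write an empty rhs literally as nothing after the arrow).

  | baaa => a
  | baba => bba => ba => b
  | ababba => abbba => abba => aba => ab
  | aaab

ba->b; baa->; bb->b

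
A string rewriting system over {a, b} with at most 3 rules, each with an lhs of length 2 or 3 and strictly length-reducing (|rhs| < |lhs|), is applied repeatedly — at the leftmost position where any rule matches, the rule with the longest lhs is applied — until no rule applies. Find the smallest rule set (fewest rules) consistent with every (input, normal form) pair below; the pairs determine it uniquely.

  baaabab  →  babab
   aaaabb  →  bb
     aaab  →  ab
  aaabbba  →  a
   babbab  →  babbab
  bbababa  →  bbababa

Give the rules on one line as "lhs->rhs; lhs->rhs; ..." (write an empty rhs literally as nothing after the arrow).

aa->; bbb->a

  | baaabab => babab
  | aaaabb => aabb => bb
  | aaab => ab
  | aaabbba => abbba => aaa => a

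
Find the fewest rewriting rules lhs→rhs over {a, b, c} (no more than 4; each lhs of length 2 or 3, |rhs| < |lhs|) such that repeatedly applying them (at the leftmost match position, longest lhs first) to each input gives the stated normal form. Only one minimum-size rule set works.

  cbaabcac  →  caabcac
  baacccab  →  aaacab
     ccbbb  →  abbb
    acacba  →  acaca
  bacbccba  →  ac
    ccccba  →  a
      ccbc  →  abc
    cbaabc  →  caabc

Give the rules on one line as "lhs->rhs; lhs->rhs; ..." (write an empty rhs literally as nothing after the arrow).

  | cbaabcac => caabcac
  | baacccab => aacccab => aaacab
  | ccbbb => abbb
  | acacba => acaca

aba->; ba->a; cc->a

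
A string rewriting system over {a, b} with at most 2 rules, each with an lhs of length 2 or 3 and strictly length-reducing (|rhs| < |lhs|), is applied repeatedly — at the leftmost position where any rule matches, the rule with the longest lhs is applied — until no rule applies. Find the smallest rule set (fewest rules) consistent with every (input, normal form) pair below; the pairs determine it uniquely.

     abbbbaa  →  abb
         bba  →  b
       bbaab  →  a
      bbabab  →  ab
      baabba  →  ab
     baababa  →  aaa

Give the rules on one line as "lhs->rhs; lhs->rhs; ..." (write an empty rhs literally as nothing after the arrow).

ba->; bab->a

  | abbbbaa => abbba => abb
  | bba => b
  | bbaab => bab => a
  | bbabab => baab => ab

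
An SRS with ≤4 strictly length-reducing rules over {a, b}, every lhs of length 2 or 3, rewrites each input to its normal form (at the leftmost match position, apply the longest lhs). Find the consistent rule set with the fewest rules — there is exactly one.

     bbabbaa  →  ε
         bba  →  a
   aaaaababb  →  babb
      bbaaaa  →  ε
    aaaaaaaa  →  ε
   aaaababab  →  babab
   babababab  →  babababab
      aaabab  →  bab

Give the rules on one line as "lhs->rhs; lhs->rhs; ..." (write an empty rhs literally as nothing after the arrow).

  | bbabbaa => abbaa => aaa => aa => ε
  | bba => a
  | aaaaababb => aaaababb => aaababb => aababb => babb
  | bbaaaa => aaaa => aaa => aa => ε

aa->; aaa->aa; bba->a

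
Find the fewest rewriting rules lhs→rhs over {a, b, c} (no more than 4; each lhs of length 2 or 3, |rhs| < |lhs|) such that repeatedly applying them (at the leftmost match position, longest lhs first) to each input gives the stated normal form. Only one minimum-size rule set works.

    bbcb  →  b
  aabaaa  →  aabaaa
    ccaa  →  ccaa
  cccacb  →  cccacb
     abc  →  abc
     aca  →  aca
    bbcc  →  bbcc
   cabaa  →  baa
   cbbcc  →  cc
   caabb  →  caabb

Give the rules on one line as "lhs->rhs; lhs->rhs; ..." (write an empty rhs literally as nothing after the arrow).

bcb->; cab->b; cbb->

  | bbcb => b
  | aabaaa
  | ccaa
  | cccacb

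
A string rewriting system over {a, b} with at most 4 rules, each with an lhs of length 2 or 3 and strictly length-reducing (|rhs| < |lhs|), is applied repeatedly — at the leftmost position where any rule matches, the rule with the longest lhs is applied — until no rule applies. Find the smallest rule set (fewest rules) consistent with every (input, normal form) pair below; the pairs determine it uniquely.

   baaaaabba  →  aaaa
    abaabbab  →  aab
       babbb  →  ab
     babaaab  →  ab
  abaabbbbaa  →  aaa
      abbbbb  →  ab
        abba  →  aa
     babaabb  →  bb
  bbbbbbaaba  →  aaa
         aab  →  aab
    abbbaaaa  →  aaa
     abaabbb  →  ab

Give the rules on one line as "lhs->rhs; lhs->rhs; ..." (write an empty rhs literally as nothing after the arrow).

  | baaaaabba => aaabba => aaaa
  | abaabbab => abbab => aab
  | babbb => bbb => ab
  | babaaab => baaab => ab

abb->a; ba->; baa->; bbb->ab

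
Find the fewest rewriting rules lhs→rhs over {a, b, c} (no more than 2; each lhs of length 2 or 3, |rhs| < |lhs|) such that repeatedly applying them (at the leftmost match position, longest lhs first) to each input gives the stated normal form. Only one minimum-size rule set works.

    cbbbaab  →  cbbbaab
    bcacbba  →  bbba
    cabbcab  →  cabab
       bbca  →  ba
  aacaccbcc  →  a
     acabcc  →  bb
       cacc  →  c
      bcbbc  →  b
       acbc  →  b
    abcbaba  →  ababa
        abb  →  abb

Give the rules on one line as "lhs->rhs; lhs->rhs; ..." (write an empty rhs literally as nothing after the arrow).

  | cbbbaab
  | bcacbba => acbba => bbba
  | cabbcab => cabab
  | bbca => ba

ac->b; bc->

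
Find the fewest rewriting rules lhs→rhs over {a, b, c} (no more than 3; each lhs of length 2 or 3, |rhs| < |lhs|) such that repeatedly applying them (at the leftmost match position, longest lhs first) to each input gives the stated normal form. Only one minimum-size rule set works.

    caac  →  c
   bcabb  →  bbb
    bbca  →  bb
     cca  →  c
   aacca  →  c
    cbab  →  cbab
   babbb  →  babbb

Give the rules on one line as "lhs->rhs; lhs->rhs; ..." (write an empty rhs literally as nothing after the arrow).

ac->c; ca->

  | caac => ac => c
  | bcabb => bbb
  | bbca => bb
  | cca => c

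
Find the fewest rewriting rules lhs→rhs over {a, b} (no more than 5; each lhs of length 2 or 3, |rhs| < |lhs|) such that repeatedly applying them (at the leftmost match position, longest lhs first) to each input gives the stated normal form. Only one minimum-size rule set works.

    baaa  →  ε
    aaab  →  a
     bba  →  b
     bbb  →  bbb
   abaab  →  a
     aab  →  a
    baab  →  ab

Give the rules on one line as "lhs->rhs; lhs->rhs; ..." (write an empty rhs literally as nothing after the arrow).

  | baaa => aa => ε
  | aaab => aab => a
  | bba => b
  | bbb

aa->; aaa->aa; aab->a; ba->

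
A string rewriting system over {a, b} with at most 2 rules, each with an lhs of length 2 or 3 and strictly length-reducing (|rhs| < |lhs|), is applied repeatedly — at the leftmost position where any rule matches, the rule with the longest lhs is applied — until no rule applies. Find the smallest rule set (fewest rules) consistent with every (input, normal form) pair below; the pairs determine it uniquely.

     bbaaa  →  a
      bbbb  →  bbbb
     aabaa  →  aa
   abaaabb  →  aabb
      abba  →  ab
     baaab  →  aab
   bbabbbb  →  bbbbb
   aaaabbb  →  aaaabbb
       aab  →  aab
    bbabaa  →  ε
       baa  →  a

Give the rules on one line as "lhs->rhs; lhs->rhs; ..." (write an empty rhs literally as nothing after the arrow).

  | bbaaa => baa => a
  | bbbb
  | aabaa => aa
  | abaaabb => aabb

aba->; ba->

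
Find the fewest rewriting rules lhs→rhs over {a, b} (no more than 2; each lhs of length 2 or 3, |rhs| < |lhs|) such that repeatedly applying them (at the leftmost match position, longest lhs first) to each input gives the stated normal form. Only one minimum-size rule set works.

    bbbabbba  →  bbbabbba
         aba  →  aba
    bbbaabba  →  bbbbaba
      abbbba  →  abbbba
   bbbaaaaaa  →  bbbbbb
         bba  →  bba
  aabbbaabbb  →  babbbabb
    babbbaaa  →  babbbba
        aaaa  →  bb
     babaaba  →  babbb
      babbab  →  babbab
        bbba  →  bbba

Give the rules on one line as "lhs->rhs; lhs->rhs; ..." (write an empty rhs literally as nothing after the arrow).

  | bbbabbba
  | aba
  | bbbaabba => bbbbaba
  | abbbba

aa->b; aab->ba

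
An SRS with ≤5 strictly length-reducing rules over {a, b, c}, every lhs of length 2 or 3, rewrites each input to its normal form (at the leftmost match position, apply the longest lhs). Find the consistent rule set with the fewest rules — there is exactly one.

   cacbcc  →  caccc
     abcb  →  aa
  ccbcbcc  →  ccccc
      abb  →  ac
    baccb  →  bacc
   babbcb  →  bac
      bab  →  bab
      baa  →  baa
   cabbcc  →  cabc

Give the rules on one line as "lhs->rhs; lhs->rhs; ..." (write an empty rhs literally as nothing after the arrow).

  | cacbcc => caccc
  | abcb => aa
  | ccbcbcc => cccbcc => ccccc
  | abb => ac

bb->c; bbc->b; bcb->a; cb->c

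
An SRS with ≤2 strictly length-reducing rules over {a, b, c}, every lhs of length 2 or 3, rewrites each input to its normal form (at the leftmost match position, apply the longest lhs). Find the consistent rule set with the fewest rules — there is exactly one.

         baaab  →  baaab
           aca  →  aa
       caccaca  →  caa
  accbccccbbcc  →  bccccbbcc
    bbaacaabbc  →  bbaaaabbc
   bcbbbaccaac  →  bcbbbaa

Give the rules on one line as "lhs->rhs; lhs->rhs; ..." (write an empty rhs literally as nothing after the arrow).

ac->a; acc->

  | baaab
  | aca => aa
  | caccaca => caca => caa
  | accbccccbbcc => bccccbbcc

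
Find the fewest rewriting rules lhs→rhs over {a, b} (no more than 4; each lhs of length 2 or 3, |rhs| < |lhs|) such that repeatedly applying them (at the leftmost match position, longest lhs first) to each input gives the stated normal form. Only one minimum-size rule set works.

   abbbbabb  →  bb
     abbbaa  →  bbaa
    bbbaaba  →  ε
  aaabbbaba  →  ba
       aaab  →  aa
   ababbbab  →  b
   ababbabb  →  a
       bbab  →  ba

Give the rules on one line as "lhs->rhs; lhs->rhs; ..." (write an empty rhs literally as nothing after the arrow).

ab->; aba->; bab->a; bbb->ab

  | abbbbabb => bbbabb => ababb => bb
  | abbbaa => bbaa
  | bbbaaba => abaaba => aba => ε
  | aaabbbaba => aabbaba => ababa => ba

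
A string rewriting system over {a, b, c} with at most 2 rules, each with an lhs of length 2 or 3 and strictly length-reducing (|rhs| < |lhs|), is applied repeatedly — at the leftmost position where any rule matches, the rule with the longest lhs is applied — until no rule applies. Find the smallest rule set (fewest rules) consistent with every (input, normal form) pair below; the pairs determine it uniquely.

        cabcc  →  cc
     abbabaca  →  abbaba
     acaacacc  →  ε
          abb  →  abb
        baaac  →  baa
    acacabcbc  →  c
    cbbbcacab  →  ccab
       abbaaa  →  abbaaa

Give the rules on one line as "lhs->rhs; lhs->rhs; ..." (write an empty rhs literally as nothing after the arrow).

ac->; bc->c

  | cabcc => cacc => cc
  | abbabaca => abbaba
  | acaacacc => aacacc => aacc => ac => ε
  | abb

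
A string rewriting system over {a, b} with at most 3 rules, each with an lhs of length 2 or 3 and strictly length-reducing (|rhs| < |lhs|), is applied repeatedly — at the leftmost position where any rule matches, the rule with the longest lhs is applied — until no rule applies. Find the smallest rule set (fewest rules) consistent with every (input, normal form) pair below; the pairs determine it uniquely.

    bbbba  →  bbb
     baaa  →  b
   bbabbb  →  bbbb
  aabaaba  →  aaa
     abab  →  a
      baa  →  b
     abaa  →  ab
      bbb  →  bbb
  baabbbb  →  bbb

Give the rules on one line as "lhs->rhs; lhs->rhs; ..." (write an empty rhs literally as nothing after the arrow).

ba->b; bab->; bba->b

  | bbbba => bbb
  | baaa => baa => ba => b
  | bbabbb => bbbb
  | aabaaba => aababa => aaa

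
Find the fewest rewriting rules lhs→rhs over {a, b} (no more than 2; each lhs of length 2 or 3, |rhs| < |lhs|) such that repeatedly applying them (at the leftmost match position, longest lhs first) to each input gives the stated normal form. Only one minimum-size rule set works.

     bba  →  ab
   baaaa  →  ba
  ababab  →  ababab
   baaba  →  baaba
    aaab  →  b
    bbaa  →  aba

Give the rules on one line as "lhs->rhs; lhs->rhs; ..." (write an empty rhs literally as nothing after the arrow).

aaa->; bba->ab

  | bba => ab
  | baaaa => ba
  | ababab
  | baaba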